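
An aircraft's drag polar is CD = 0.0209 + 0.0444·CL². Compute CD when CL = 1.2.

CD = 0.0209 + 0.0444 × 1.2² = 0.0209 + 0.06394 = 0.0848

CD = 0.0848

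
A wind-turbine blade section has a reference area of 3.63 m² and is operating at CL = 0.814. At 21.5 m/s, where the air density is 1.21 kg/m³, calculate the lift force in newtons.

L = 826 N

Dynamic pressure q = ½ρv² = ½ × 1.21 × 21.5² = 279.7 Pa.
L = q·S·CL = 279.7 × 3.63 × 0.814 = 826 N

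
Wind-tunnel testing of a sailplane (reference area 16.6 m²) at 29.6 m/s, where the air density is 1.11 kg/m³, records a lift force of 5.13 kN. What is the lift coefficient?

CL = 0.636

From L = ½ρv²S·CL, rearranging gives CL = 2L/(ρv²S).
CL = 2 × 5130 / (1.11 × 29.6² × 16.6) = 0.636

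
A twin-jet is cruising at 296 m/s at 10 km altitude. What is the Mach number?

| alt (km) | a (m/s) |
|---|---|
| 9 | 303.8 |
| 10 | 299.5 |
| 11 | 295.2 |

At 10 km, from the table: a = 299.5 m/s.
M = v/a = 296 / 299.5 = 0.988

M = 0.988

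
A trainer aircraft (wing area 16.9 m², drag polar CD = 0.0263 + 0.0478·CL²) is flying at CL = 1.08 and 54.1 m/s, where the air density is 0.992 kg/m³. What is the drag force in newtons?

CD = 0.0263 + 0.0478 × 1.08² = 0.08205
D = ½ρv²S·CD = ½ × 0.992 × 54.1² × 16.9 × 0.08205 = 2010 N

D = 2010 N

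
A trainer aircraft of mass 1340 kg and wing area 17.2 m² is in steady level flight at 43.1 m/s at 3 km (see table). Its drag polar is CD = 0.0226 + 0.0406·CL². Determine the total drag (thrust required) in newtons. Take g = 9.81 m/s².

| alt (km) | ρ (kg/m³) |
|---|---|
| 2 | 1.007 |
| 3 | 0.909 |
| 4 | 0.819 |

D = 811 N

At 3 km, from the table: ρ = 0.909 kg/m³.
In steady level flight, lift balances weight: W = mg = 1340 × 9.81 = 13145 N.
q = ½ρv² = ½ × 0.909 × 43.1² = 844.3 Pa.
CL = W/(q·S) = 13145 / (844.3 × 17.2) = 0.9052.
CD = 0.0226 + 0.0406 × 0.9052² = 0.05587.
D = q·S·CD = 844.3 × 17.2 × 0.05587 = 811.3 N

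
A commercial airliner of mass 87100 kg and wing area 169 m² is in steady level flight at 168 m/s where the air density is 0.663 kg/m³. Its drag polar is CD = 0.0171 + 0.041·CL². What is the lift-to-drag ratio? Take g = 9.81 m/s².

Level flight ⇒ L = W = m·g = 87100 × 9.81 = 8.5445×10^5 N.
q = ½ρv² = ½ × 0.663 × 168² = 9356 Pa.
CL = 2W/(ρv²S) = 2×8.5445×10^5/(0.663×168²×169) = 0.5404.
CD = 0.0171 + 0.041 × 0.5404² = 0.02907.
L/D = CL/CD = 0.5404 / 0.02907 = 18.6

L/D = 18.6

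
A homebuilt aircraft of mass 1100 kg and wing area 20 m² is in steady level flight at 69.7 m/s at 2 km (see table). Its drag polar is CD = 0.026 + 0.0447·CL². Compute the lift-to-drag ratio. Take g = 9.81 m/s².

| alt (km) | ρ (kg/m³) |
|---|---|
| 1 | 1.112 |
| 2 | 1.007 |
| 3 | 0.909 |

L/D = 7.83

At 2 km, from the table: ρ = 1.007 kg/m³.
Weight W = mg = 1100 × 9.81 = 10791 N; in level flight L = W.
Dynamic pressure q = 0.5 × 1.007 × 69.7² = 2446 Pa.
CL = 2W/(ρv²S) = 2×10791/(1.007×69.7²×20) = 0.2206.
CD = 0.026 + 0.0447 × 0.2206² = 0.02817.
L/D = CL/CD = 0.2206 / 0.02817 = 7.83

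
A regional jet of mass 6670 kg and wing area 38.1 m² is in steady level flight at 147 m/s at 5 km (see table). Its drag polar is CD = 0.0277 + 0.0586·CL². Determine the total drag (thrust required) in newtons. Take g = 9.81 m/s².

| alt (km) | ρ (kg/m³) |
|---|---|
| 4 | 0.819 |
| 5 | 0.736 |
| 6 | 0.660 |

D = 9220 N

At 5 km, from the table: ρ = 0.736 kg/m³.
In steady level flight, lift balances weight: W = mg = 6670 × 9.81 = 65433 N.
Dynamic pressure q = 0.5 × 0.736 × 147² = 7952 Pa.
CL = W/(q·S) = 65433 / (7952 × 38.1) = 0.216.
CD = 0.0277 + 0.0586 × 0.216² = 0.03043.
D = q·S·CD = 7952 × 38.1 × 0.03043 = 9221 N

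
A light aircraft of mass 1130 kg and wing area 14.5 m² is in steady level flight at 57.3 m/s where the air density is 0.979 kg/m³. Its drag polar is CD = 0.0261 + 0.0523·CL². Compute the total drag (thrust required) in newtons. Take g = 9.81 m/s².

D = 884 N

In steady level flight, lift balances weight: W = mg = 1130 × 9.81 = 11085 N.
q = ½ρv² = ½ × 0.979 × 57.3² = 1607 Pa.
CL = W/(q·S) = 11085 / (1607 × 14.5) = 0.4757.
CD = 0.0261 + 0.0523 × 0.4757² = 0.03793.
D = q·S·CD = 1607 × 14.5 × 0.03793 = 884 N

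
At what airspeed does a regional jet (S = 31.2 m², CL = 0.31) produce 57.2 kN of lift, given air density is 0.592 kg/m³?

L = ½ρv²S·CL ⇒ v = √(2L/(ρ·S·CL))
v = √(2 × 57200 / (0.592 × 31.2 × 0.31)) = √19980 = 141 m/s

v = 141 m/s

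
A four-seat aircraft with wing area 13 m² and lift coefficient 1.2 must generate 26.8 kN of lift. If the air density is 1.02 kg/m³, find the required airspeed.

v = 58 m/s

L = ½ρv²S·CL ⇒ v = √(2L/(ρ·S·CL))
v = √(2 × 26800 / (1.02 × 13 × 1.2)) = √3369 = 58 m/s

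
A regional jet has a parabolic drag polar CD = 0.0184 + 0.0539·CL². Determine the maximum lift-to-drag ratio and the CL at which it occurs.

For CD = CD0 + K·CL², (L/D)max occurs at CL* = √(CD0/K) and equals 1/(2√(K·CD0)).
(L/D)max = 1/(2√(0.0539 × 0.0184)) = 1/(2 × 0.03149) = 15.9
CL* = √(0.0184/0.0539) = 0.584

(L/D)max = 15.9, at CL = 0.584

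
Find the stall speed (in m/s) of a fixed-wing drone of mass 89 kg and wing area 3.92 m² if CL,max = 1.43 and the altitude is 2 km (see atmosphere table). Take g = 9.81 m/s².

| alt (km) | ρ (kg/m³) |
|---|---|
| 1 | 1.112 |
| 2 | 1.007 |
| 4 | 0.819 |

V_stall = 17.6 m/s

At 2 km, from the table: ρ = 1.007 kg/m³.
Weight W = mg = 89 × 9.81 = 873.1 N.
From L = ½ρV²S·CL,max = W: V_stall = √(2W/(ρSCL,max)) = √(2·873.1/(1.007·3.92·1.43))
V_stall = √309.3 = 17.6 m/s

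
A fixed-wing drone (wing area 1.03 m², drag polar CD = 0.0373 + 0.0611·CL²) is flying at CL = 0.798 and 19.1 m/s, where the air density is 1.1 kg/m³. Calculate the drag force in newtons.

CD = 0.0373 + 0.0611 × 0.798² = 0.07621
D = ½ρv²S·CD = ½ × 1.1 × 19.1² × 1.03 × 0.07621 = 15.7 N

D = 15.7 N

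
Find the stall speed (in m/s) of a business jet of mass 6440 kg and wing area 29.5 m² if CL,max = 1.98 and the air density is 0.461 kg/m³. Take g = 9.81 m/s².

V_stall = 68.5 m/s

Weight W = mg = 6440 × 9.81 = 63180 N.
V_stall = √(2W/(ρ·S·CL,max)) = √(2 × 63180 / (0.461 × 29.5 × 1.98))
V_stall = √4692 = 68.5 m/s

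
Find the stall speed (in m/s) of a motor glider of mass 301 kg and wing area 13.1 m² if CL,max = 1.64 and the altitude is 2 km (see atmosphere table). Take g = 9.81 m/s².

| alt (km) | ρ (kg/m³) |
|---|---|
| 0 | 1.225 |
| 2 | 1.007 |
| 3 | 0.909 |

V_stall = 16.5 m/s

At 2 km, from the table: ρ = 1.007 kg/m³.
At stall, lift equals weight: L = W = m·g = 301 × 9.81 = 2953 N.
V_stall = √(2W/(ρ·S·CL,max)) = √(2 × 2953 / (1.007 × 13.1 × 1.64))
V_stall = √273 = 16.5 m/s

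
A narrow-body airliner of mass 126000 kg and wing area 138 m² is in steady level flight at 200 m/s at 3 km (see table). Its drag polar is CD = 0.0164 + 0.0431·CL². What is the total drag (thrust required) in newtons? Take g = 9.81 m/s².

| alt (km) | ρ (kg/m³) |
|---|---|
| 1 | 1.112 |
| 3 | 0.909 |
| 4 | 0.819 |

D = 67400 N

At 3 km, from the table: ρ = 0.909 kg/m³.
Weight W = mg = 126000 × 9.81 = 1.2361×10^6 N; in level flight L = W.
q = ½ρv² = ½ × 0.909 × 200² = 18180 Pa.
CL = W/(q·S) = 1.2361×10^6 / (18180 × 138) = 0.4927.
CD = 0.0164 + 0.0431 × 0.4927² = 0.02686.
D = q·S·CD = 18180 × 138 × 0.02686 = 67390 N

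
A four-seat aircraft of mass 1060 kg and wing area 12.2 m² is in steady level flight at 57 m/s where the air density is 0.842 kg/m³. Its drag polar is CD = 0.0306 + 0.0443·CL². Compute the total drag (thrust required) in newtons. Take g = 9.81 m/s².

In steady level flight, lift balances weight: W = mg = 1060 × 9.81 = 10399 N.
Dynamic pressure q = 0.5 × 0.842 × 57² = 1368 Pa.
CL = W/(q·S) = 10399 / (1368 × 12.2) = 0.6231.
CD = 0.0306 + 0.0443 × 0.6231² = 0.0478.
D = q·S·CD = 1368 × 12.2 × 0.0478 = 797.7 N

D = 798 N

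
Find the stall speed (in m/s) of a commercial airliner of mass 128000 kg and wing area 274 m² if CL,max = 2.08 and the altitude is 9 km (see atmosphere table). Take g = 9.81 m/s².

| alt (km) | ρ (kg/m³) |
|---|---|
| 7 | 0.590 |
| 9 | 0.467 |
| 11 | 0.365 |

V_stall = 97.1 m/s

At 9 km, from the table: ρ = 0.467 kg/m³.
Stall occurs when L = W at CL,max. W = mg = 128000 × 9.81 = 1.256×10^6 N.
From L = ½ρV²S·CL,max = W: V_stall = √(2W/(ρSCL,max)) = √(2·1.256×10^6/(0.467·274·2.08))
V_stall = √9436 = 97.1 m/s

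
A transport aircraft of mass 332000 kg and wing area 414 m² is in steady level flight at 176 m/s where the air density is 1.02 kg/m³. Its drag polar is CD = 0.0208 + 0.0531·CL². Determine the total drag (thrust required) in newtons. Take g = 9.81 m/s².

Weight W = mg = 332000 × 9.81 = 3.2569×10^6 N; in level flight L = W.
q = ½ρv² = ½ × 1.02 × 176² = 15800 Pa.
Required CL = L/(qS) = 3.2569×10^6/(15800·414) = 0.498.
CD = 0.0208 + 0.0531 × 0.498² = 0.03397.
D = q·S·CD = 15800 × 414 × 0.03397 = 2.222×10^5 N

D = 2.22×10^5 N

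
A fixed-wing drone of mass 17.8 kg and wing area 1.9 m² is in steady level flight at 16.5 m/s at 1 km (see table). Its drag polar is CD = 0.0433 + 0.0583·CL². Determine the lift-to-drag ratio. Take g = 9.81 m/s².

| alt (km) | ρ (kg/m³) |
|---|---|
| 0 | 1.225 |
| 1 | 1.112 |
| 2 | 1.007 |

At 1 km, from the table: ρ = 1.112 kg/m³.
In steady level flight, lift balances weight: W = mg = 17.8 × 9.81 = 174.62 N.
q = ½ρv² = ½ × 1.112 × 16.5² = 151.4 Pa.
CL = W/(q·S) = 174.62 / (151.4 × 1.9) = 0.6071.
CD = 0.0433 + 0.0583 × 0.6071² = 0.06479.
L/D = CL/CD = 0.6071 / 0.06479 = 9.37

L/D = 9.37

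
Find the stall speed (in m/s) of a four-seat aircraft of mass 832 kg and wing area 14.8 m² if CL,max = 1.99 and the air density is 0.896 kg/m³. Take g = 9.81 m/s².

V_stall = 24.9 m/s

Weight W = mg = 832 × 9.81 = 8162 N.
From L = ½ρV²S·CL,max = W: V_stall = √(2W/(ρSCL,max)) = √(2·8162/(0.896·14.8·1.99))
V_stall = √618.6 = 24.9 m/s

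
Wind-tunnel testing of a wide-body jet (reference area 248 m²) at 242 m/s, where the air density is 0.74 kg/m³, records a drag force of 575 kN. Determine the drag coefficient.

CD = 0.107

From D = ½ρv²S·CD, rearranging gives CD = 2D/(ρv²S).
CD = 2 × 5.75×10^5 / (0.74 × 242² × 248) = 0.107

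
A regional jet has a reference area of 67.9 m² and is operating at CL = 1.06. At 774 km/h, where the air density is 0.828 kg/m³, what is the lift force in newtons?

Convert speed: v = 774 km/h ÷ 3.6 = 215 m/s.
Dynamic pressure q = ½ρv² = ½ × 0.828 × 215² = 19140 Pa.
L = q·S·CL = 19140 × 67.9 × 1.06 = 1.38×10^6 N ≈ 1380 kN

L = 1.38×10^6 N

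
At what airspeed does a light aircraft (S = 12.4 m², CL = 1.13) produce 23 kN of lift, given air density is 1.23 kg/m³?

v = 51.7 m/s

L = ½ρv²S·CL ⇒ v = √(2L/(ρ·S·CL))
v = √(2 × 23000 / (1.23 × 12.4 × 1.13)) = √2669 = 51.7 m/s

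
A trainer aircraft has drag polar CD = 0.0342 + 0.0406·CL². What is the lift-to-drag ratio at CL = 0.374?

CD = 0.0342 + 0.0406 × 0.374² = 0.03988
L/D = CL/CD = 0.374 / 0.03988 = 9.38

L/D = 9.38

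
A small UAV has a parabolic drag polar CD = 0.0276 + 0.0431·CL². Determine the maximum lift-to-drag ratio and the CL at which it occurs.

For CD = CD0 + K·CL², (L/D)max occurs at CL* = √(CD0/K) and equals 1/(2√(K·CD0)).
(L/D)max = 1/(2√(0.0431 × 0.0276)) = 1/(2 × 0.03449) = 14.5
CL* = √(0.0276/0.0431) = 0.8

(L/D)max = 14.5, at CL = 0.8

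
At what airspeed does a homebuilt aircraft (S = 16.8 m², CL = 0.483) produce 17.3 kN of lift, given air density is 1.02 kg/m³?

L = ½ρv²S·CL ⇒ v = √(2L/(ρ·S·CL))
v = √(2 × 17300 / (1.02 × 16.8 × 0.483)) = √4180 = 64.7 m/s

v = 64.7 m/s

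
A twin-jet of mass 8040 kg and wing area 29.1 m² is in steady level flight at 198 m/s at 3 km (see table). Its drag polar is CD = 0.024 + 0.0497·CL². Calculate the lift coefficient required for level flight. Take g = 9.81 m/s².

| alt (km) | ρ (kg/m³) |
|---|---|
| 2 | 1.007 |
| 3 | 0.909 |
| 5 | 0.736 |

CL = 0.152

At 3 km, from the table: ρ = 0.909 kg/m³.
In steady level flight, lift balances weight: W = mg = 8040 × 9.81 = 78872 N.
Dynamic pressure q = 0.5 × 0.909 × 198² = 17820 Pa.
Required CL = L/(qS) = 78872/(17820·29.1) = 0.1521.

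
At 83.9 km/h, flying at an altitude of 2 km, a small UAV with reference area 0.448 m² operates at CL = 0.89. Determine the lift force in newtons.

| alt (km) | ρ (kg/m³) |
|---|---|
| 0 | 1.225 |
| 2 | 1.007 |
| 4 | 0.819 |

L = 109 N

At 2 km, from the table: ρ = 1.007 kg/m³.
Convert speed: v = 83.9 km/h ÷ 3.6 = 23.31 m/s.
L = ½ρv²S·CL = ½ × 1.007 × 23.31² × 0.448 × 0.89 = 109 N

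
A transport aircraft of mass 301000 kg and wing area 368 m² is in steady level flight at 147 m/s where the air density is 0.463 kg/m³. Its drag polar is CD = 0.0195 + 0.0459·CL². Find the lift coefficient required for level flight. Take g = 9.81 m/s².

Level flight ⇒ L = W = m·g = 301000 × 9.81 = 2.9528×10^6 N.
q = ½ρv² = ½ × 0.463 × 147² = 5002 Pa.
Required CL = L/(qS) = 2.9528×10^6/(5002·368) = 1.604.

CL = 1.6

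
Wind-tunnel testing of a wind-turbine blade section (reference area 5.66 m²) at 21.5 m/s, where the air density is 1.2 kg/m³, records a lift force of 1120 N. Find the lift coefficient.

CL = 0.713

From L = ½ρv²S·CL, rearranging gives CL = 2L/(ρv²S).
CL = 2 × 1120 / (1.2 × 21.5² × 5.66) = 0.713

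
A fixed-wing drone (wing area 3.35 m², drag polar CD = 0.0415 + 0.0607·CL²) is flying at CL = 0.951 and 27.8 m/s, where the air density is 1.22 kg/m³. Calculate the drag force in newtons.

CD = 0.0415 + 0.0607 × 0.951² = 0.0964
D = ½ρv²S·CD = ½ × 1.22 × 27.8² × 3.35 × 0.0964 = 152 N

D = 152 N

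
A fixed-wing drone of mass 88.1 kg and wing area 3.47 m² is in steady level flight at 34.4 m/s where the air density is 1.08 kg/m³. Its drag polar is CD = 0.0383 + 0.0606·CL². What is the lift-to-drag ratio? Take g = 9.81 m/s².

L/D = 8.2

Level flight ⇒ L = W = m·g = 88.1 × 9.81 = 864.26 N.
Dynamic pressure q = 0.5 × 1.08 × 34.4² = 639 Pa.
Required CL = L/(qS) = 864.26/(639·3.47) = 0.3898.
CD = 0.0383 + 0.0606 × 0.3898² = 0.04751.
L/D = CL/CD = 0.3898 / 0.04751 = 8.2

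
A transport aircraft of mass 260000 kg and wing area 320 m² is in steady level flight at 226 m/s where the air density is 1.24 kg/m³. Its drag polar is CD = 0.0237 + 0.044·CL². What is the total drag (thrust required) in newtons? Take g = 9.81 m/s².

D = 2.68×10^5 N

In steady level flight, lift balances weight: W = mg = 260000 × 9.81 = 2.5506×10^6 N.
q = ½ρv² = ½ × 1.24 × 226² = 31670 Pa.
Required CL = L/(qS) = 2.5506×10^6/(31670·320) = 0.2517.
CD = 0.0237 + 0.044 × 0.2517² = 0.02649.
D = q·S·CD = 31670 × 320 × 0.02649 = 2.684×10^5 N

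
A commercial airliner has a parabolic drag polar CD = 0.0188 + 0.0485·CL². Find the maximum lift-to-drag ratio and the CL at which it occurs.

(L/D)max = 16.6, at CL = 0.623

For CD = CD0 + K·CL², (L/D)max occurs at CL* = √(CD0/K) and equals 1/(2√(K·CD0)).
(L/D)max = 1/(2√(0.0485 × 0.0188)) = 1/(2 × 0.0302) = 16.6
CL* = √(0.0188/0.0485) = 0.623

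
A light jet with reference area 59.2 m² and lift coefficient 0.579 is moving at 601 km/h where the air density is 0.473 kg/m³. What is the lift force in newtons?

L = 2.26×10^5 N

Convert speed: v = 601 km/h ÷ 3.6 = 166.9 m/s.
Dynamic pressure q = ½ρv² = ½ × 0.473 × 166.9² = 6591 Pa.
L = q·S·CL = 6591 × 59.2 × 0.579 = 2.26×10^5 N ≈ 226 kN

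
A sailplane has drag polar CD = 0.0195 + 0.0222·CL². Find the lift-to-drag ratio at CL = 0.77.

L/D = 23.6

CD = 0.0195 + 0.0222 × 0.77² = 0.03266
L/D = CL/CD = 0.77 / 0.03266 = 23.6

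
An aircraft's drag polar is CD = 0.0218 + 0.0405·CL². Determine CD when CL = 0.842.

CD = 0.0505

CD = 0.0218 + 0.0405 × 0.842² = 0.0218 + 0.02871 = 0.0505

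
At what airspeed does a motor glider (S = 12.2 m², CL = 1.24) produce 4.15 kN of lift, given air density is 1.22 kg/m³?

v = 21.2 m/s

L = ½ρv²S·CL ⇒ v = √(2L/(ρ·S·CL))
v = √(2 × 4150 / (1.22 × 12.2 × 1.24)) = √449.7 = 21.2 m/s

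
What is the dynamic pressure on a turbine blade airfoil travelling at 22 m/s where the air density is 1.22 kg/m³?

q = 295 Pa

q = ½ρv² = ½ × 1.22 × 22² = 295 Pa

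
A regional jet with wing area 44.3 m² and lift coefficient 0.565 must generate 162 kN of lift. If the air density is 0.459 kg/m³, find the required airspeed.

v = 168 m/s

L = ½ρv²S·CL ⇒ v = √(2L/(ρ·S·CL))
v = √(2 × 1.62×10^5 / (0.459 × 44.3 × 0.565)) = √28200 = 168 m/s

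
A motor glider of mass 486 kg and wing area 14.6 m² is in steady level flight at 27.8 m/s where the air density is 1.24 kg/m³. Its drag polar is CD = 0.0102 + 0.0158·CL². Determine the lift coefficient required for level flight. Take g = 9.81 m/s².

In steady level flight, lift balances weight: W = mg = 486 × 9.81 = 4767.7 N.
Dynamic pressure q = 0.5 × 1.24 × 27.8² = 479.2 Pa.
CL = W/(q·S) = 4767.7 / (479.2 × 14.6) = 0.6815.

CL = 0.682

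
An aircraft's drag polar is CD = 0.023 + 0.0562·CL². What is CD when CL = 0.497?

CD = 0.023 + 0.0562 × 0.497² = 0.023 + 0.01388 = 0.0369

CD = 0.0369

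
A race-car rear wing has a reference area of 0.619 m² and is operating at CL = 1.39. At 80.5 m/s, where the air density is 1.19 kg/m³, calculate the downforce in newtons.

Dynamic pressure q = ½ρv² = ½ × 1.19 × 80.5² = 3856 Pa.
L = q·S·CL = 3856 × 0.619 × 1.39 = 3320 N

L = 3320 N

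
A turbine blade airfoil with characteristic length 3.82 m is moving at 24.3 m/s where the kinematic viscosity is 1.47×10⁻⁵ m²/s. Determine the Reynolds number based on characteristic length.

Re = 6.31×10^6

Re = v·c/ν = 24.3 × 3.82 / (1.47×10⁻⁵) = 6.31×10^6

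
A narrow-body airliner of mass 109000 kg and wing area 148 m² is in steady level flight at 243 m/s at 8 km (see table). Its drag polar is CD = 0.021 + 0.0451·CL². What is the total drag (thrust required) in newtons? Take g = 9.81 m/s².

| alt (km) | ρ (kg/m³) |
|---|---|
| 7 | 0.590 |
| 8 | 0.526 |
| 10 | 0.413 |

D = 70700 N

At 8 km, from the table: ρ = 0.526 kg/m³.
In steady level flight, lift balances weight: W = mg = 109000 × 9.81 = 1.0693×10^6 N.
Dynamic pressure q = 0.5 × 0.526 × 243² = 15530 Pa.
CL = W/(q·S) = 1.0693×10^6 / (15530 × 148) = 0.4652.
CD = 0.021 + 0.0451 × 0.4652² = 0.03076.
D = q·S·CD = 15530 × 148 × 0.03076 = 70700 N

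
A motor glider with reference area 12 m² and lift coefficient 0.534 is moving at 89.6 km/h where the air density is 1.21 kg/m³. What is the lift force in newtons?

Convert speed: v = 89.6 km/h ÷ 3.6 = 24.89 m/s.
L = ½ρv²S·CL = ½ × 1.21 × 24.89² × 12 × 0.534 = 2400 N

L = 2400 N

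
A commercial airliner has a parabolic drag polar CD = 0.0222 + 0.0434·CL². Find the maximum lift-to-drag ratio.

(L/D)max = 16.1

For CD = CD0 + K·CL², (L/D)max occurs at CL* = √(CD0/K) and equals 1/(2√(K·CD0)).
(L/D)max = 1/(2√(0.0434 × 0.0222)) = 1/(2 × 0.03104) = 16.1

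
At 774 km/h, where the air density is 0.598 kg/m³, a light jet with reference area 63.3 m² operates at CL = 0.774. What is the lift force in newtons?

L = 6.77×10^5 N

Convert speed: v = 774 km/h ÷ 3.6 = 215 m/s.
Dynamic pressure q = ½ρv² = ½ × 0.598 × 215² = 13820 Pa.
L = q·S·CL = 13820 × 63.3 × 0.774 = 6.77×10^5 N ≈ 677 kN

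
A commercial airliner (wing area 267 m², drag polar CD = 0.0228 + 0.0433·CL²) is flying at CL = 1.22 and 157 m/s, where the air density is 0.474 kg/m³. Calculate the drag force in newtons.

CD = 0.0228 + 0.0433 × 1.22² = 0.08725
D = ½ρv²S·CD = ½ × 0.474 × 157² × 267 × 0.08725 = 1.36×10^5 N

D = 1.36×10^5 N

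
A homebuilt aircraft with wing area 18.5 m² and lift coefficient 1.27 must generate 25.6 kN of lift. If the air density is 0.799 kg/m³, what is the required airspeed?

v = 52.2 m/s

L = ½ρv²S·CL ⇒ v = √(2L/(ρ·S·CL))
v = √(2 × 25600 / (0.799 × 18.5 × 1.27)) = √2727 = 52.2 m/s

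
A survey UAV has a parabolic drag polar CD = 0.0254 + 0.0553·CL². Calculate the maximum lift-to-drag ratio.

(L/D)max = 13.3

For CD = CD0 + K·CL², (L/D)max occurs at CL* = √(CD0/K) and equals 1/(2√(K·CD0)).
(L/D)max = 1/(2√(0.0553 × 0.0254)) = 1/(2 × 0.03748) = 13.3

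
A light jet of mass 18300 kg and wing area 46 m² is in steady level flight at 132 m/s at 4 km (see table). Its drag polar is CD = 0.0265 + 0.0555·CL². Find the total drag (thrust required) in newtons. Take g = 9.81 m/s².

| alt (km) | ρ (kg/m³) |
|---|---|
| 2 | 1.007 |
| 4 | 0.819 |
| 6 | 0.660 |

At 4 km, from the table: ρ = 0.819 kg/m³.
Weight W = mg = 18300 × 9.81 = 1.7952×10^5 N; in level flight L = W.
q = ½ρv² = ½ × 0.819 × 132² = 7135 Pa.
CL = W/(q·S) = 1.7952×10^5 / (7135 × 46) = 0.547.
CD = 0.0265 + 0.0555 × 0.547² = 0.0431.
D = q·S·CD = 7135 × 46 × 0.0431 = 14150 N

D = 14100 N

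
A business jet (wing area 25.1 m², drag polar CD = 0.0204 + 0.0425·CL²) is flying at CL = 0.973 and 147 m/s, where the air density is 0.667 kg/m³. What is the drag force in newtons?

CD = 0.0204 + 0.0425 × 0.973² = 0.06064
D = ½ρv²S·CD = ½ × 0.667 × 147² × 25.1 × 0.06064 = 11000 N

D = 11000 N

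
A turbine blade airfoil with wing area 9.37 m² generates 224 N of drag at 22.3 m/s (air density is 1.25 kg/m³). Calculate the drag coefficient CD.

CD = 0.0769

From D = ½ρv²S·CD, rearranging gives CD = 2D/(ρv²S).
CD = 2 × 224 / (1.25 × 22.3² × 9.37) = 0.0769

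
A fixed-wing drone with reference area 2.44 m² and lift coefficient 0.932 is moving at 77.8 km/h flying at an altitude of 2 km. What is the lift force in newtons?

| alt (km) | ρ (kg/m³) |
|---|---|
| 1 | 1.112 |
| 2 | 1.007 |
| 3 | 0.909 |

L = 535 N

At 2 km, from the table: ρ = 1.007 kg/m³.
Convert speed: v = 77.8 km/h ÷ 3.6 = 21.61 m/s.
L = ½ρv²S·CL = ½ × 1.007 × 21.61² × 2.44 × 0.932 = 535 N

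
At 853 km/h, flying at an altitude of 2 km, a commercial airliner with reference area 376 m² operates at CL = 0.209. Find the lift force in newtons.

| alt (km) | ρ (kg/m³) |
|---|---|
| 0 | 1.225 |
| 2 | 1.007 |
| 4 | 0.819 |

L = 2.22×10^6 N

At 2 km, from the table: ρ = 1.007 kg/m³.
Convert speed: v = 853 km/h ÷ 3.6 = 236.9 m/s.
Dynamic pressure q = ½ρv² = ½ × 1.007 × 236.9² = 28270 Pa.
L = q·S·CL = 28270 × 376 × 0.209 = 2.22×10^6 N ≈ 2220 kN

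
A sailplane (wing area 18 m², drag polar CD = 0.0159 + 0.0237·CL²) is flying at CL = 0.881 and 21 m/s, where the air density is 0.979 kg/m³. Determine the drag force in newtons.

D = 133 N

CD = 0.0159 + 0.0237 × 0.881² = 0.0343
D = ½ρv²S·CD = ½ × 0.979 × 21² × 18 × 0.0343 = 133 N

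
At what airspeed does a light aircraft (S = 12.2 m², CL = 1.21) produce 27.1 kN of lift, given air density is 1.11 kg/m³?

v = 57.5 m/s

L = ½ρv²S·CL ⇒ v = √(2L/(ρ·S·CL))
v = √(2 × 27100 / (1.11 × 12.2 × 1.21)) = √3308 = 57.5 m/s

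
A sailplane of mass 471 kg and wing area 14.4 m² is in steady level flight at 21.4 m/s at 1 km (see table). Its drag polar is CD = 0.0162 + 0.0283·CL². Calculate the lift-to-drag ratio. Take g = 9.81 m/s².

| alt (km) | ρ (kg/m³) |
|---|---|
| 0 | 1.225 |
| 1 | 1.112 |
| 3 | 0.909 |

At 1 km, from the table: ρ = 1.112 kg/m³.
Weight W = mg = 471 × 9.81 = 4620.5 N; in level flight L = W.
Dynamic pressure q = 0.5 × 1.112 × 21.4² = 254.6 Pa.
CL = W/(q·S) = 4620.5 / (254.6 × 14.4) = 1.26.
CD = 0.0162 + 0.0283 × 1.26² = 0.06114.
L/D = CL/CD = 1.26 / 0.06114 = 20.6

L/D = 20.6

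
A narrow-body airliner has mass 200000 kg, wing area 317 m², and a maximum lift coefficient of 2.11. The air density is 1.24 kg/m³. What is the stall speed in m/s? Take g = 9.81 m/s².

Stall occurs when L = W at CL,max. W = mg = 200000 × 9.81 = 1.962×10^6 N.
From L = ½ρV²S·CL,max = W: V_stall = √(2W/(ρSCL,max)) = √(2·1.962×10^6/(1.24·317·2.11))
V_stall = √4731 = 68.8 m/s

V_stall = 68.8 m/s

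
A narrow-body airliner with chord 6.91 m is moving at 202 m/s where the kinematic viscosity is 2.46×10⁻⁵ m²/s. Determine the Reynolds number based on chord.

Re = v·c/ν = 202 × 6.91 / (2.46×10⁻⁵) = 5.67×10^7

Re = 5.67×10^7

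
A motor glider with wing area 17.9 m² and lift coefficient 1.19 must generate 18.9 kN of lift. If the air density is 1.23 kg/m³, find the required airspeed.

v = 38 m/s

L = ½ρv²S·CL ⇒ v = √(2L/(ρ·S·CL))
v = √(2 × 18900 / (1.23 × 17.9 × 1.19)) = √1443 = 38 m/s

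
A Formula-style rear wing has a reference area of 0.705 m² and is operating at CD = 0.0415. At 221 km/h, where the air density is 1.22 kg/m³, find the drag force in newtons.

D = 67.3 N

Convert speed: v = 221 km/h ÷ 3.6 = 61.39 m/s.
Dynamic pressure q = ½ρv² = ½ × 1.22 × 61.39² = 2299 Pa.
D = q·S·CD = 2299 × 0.705 × 0.0415 = 67.3 N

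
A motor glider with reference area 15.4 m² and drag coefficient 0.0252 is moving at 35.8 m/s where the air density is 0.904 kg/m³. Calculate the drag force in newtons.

D = ½ρv²S·CD = ½ × 0.904 × 35.8² × 15.4 × 0.0252 = 225 N

D = 225 N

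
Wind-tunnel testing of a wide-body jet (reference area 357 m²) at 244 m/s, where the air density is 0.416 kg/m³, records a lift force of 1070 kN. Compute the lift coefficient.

CL = 0.242

From L = ½ρv²S·CL, rearranging gives CL = 2L/(ρv²S).
CL = 2 × 1.07×10^6 / (0.416 × 244² × 357) = 0.242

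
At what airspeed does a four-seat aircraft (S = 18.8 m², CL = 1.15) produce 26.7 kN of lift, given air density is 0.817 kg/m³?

v = 55 m/s

L = ½ρv²S·CL ⇒ v = √(2L/(ρ·S·CL))
v = √(2 × 26700 / (0.817 × 18.8 × 1.15)) = √3023 = 55 m/s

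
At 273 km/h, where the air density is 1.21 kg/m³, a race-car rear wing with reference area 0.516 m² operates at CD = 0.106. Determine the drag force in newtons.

Convert speed: v = 273 km/h ÷ 3.6 = 75.83 m/s.
D = ½ρv²S·CD = ½ × 1.21 × 75.83² × 0.516 × 0.106 = 190 N

D = 190 N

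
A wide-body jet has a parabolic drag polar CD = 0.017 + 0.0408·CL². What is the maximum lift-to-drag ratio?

(L/D)max = 19

For CD = CD0 + K·CL², (L/D)max occurs at CL* = √(CD0/K) and equals 1/(2√(K·CD0)).
(L/D)max = 1/(2√(0.0408 × 0.017)) = 1/(2 × 0.02634) = 19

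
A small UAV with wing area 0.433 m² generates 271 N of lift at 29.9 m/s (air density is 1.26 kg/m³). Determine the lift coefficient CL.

CL = 1.11

From L = ½ρv²S·CL, rearranging gives CL = 2L/(ρv²S).
CL = 2 × 271 / (1.26 × 29.9² × 0.433) = 1.11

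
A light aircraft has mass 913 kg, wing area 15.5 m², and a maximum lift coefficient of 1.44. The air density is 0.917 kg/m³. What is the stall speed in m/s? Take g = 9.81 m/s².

V_stall = 29.6 m/s

Weight W = mg = 913 × 9.81 = 8957 N.
From L = ½ρV²S·CL,max = W: V_stall = √(2W/(ρSCL,max)) = √(2·8957/(0.917·15.5·1.44))
V_stall = √875.2 = 29.6 m/s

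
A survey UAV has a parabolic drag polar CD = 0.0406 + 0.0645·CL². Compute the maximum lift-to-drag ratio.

(L/D)max = 9.77

For CD = CD0 + K·CL², (L/D)max occurs at CL* = √(CD0/K) and equals 1/(2√(K·CD0)).
(L/D)max = 1/(2√(0.0645 × 0.0406)) = 1/(2 × 0.05117) = 9.77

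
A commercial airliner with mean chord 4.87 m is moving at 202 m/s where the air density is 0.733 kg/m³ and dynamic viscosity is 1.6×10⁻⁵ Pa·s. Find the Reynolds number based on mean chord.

Re = ρ·v·c/μ = 0.733 × 202 × 4.87 / (1.6×10⁻⁵) = 4.51×10^7

Re = 4.51×10^7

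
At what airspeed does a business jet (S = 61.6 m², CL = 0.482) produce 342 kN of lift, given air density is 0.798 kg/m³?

v = 170 m/s

L = ½ρv²S·CL ⇒ v = √(2L/(ρ·S·CL))
v = √(2 × 3.42×10^5 / (0.798 × 61.6 × 0.482)) = √28870 = 170 m/s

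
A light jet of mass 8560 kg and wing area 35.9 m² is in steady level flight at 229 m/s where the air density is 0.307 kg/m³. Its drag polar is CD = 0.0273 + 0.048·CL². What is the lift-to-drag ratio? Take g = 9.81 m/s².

In steady level flight, lift balances weight: W = mg = 8560 × 9.81 = 83974 N.
Dynamic pressure q = 0.5 × 0.307 × 229² = 8050 Pa.
CL = 2W/(ρv²S) = 2×83974/(0.307×229²×35.9) = 0.2906.
CD = 0.0273 + 0.048 × 0.2906² = 0.03135.
L/D = CL/CD = 0.2906 / 0.03135 = 9.27

L/D = 9.27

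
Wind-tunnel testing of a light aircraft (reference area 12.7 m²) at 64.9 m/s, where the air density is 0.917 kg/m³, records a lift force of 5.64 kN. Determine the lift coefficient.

From L = ½ρv²S·CL, rearranging gives CL = 2L/(ρv²S).
CL = 2 × 5640 / (0.917 × 64.9² × 12.7) = 0.23

CL = 0.23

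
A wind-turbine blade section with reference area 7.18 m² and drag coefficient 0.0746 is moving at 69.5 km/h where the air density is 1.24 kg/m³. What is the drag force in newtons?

Convert speed: v = 69.5 km/h ÷ 3.6 = 19.31 m/s.
Dynamic pressure q = ½ρv² = ½ × 1.24 × 19.31² = 231.1 Pa.
D = q·S·CD = 231.1 × 7.18 × 0.0746 = 124 N

D = 124 N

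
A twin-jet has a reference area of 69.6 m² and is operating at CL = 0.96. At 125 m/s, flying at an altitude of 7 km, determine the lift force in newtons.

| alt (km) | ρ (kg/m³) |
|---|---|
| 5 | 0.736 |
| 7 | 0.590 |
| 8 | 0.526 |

L = 3.08×10^5 N

At 7 km, from the table: ρ = 0.590 kg/m³.
L = ½ρv²S·CL = ½ × 0.59 × 125² × 69.6 × 0.96 = 3.08×10^5 N ≈ 308 kN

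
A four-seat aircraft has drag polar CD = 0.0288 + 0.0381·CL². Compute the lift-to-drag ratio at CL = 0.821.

L/D = 15.1

CD = 0.0288 + 0.0381 × 0.821² = 0.05448
L/D = CL/CD = 0.821 / 0.05448 = 15.1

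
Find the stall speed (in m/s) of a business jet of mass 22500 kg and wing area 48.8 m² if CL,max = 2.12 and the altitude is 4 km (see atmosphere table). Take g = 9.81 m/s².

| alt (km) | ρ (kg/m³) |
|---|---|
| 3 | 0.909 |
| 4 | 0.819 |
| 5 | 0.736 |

At 4 km, from the table: ρ = 0.819 kg/m³.
At stall, lift equals weight: L = W = m·g = 22500 × 9.81 = 2.207×10^5 N.
From L = ½ρV²S·CL,max = W: V_stall = √(2W/(ρSCL,max)) = √(2·2.207×10^5/(0.819·48.8·2.12))
V_stall = √5210 = 72.2 m/s

V_stall = 72.2 m/s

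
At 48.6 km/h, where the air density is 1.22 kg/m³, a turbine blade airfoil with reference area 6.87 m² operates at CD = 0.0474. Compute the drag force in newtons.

D = 36.2 N

Convert speed: v = 48.6 km/h ÷ 3.6 = 13.5 m/s.
Dynamic pressure q = ½ρv² = ½ × 1.22 × 13.5² = 111.2 Pa.
D = q·S·CD = 111.2 × 6.87 × 0.0474 = 36.2 N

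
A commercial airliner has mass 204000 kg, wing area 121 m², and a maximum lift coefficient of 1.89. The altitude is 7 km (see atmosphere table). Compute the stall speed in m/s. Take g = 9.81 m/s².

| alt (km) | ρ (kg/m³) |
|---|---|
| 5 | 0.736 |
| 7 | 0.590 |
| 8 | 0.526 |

At 7 km, from the table: ρ = 0.590 kg/m³.
At stall, lift equals weight: L = W = m·g = 204000 × 9.81 = 2.001×10^6 N.
V_stall = √(2W/(ρ·S·CL,max)) = √(2 × 2.001×10^6 / (0.59 × 121 × 1.89))
V_stall = √29660 = 172 m/s

V_stall = 172 m/s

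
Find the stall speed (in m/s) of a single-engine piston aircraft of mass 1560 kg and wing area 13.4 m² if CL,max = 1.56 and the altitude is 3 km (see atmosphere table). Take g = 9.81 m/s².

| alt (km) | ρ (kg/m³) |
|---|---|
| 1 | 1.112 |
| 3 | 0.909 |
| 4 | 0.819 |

V_stall = 40.1 m/s

At 3 km, from the table: ρ = 0.909 kg/m³.
Stall occurs when L = W at CL,max. W = mg = 1560 × 9.81 = 15300 N.
V_stall = √(2W/(ρ·S·CL,max)) = √(2 × 15300 / (0.909 × 13.4 × 1.56))
V_stall = √1611 = 40.1 m/s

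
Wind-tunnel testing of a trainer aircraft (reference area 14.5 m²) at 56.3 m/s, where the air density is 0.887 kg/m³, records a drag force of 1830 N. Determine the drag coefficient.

From D = ½ρv²S·CD, rearranging gives CD = 2D/(ρv²S).
CD = 2 × 1830 / (0.887 × 56.3² × 14.5) = 0.0898

CD = 0.0898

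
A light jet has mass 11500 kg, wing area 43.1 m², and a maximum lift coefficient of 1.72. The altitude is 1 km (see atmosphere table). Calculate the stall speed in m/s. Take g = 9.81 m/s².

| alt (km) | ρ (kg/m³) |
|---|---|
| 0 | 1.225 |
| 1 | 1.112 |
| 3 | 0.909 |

At 1 km, from the table: ρ = 1.112 kg/m³.
Stall occurs when L = W at CL,max. W = mg = 11500 × 9.81 = 1.128×10^5 N.
V_stall = √(2W/(ρ·S·CL,max)) = √(2 × 1.128×10^5 / (1.112 × 43.1 × 1.72))
V_stall = √2737 = 52.3 m/s

V_stall = 52.3 m/s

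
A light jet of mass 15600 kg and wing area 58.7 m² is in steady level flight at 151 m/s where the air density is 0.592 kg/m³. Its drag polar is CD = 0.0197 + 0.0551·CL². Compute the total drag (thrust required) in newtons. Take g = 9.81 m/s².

Level flight ⇒ L = W = m·g = 15600 × 9.81 = 1.5304×10^5 N.
q = ½ρv² = ½ × 0.592 × 151² = 6749 Pa.
CL = 2W/(ρv²S) = 2×1.5304×10^5/(0.592×151²×58.7) = 0.3863.
CD = 0.0197 + 0.0551 × 0.3863² = 0.02792.
D = q·S·CD = 6749 × 58.7 × 0.02792 = 11060 N

D = 11100 N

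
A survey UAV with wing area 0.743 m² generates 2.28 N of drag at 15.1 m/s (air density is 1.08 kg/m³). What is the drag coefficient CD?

From D = ½ρv²S·CD, rearranging gives CD = 2D/(ρv²S).
CD = 2 × 2.28 / (1.08 × 15.1² × 0.743) = 0.0249

CD = 0.0249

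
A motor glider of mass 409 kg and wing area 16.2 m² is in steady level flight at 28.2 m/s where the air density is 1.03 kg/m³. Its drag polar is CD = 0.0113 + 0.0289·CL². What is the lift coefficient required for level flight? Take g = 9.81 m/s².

CL = 0.605

In steady level flight, lift balances weight: W = mg = 409 × 9.81 = 4012.3 N.
Dynamic pressure q = 0.5 × 1.03 × 28.2² = 409.5 Pa.
Required CL = L/(qS) = 4012.3/(409.5·16.2) = 0.6047.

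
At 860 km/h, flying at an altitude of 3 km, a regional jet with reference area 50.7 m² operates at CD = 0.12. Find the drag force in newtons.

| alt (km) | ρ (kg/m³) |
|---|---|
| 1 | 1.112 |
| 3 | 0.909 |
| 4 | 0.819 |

D = 1.58×10^5 N

At 3 km, from the table: ρ = 0.909 kg/m³.
Convert speed: v = 860 km/h ÷ 3.6 = 238.9 m/s.
Dynamic pressure q = ½ρv² = ½ × 0.909 × 238.9² = 25940 Pa.
D = q·S·CD = 25940 × 50.7 × 0.12 = 1.58×10^5 N ≈ 158 kN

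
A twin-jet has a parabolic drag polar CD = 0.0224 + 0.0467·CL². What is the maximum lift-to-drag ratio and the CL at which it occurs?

(L/D)max = 15.5, at CL = 0.693

For CD = CD0 + K·CL², (L/D)max occurs at CL* = √(CD0/K) and equals 1/(2√(K·CD0)).
(L/D)max = 1/(2√(0.0467 × 0.0224)) = 1/(2 × 0.03234) = 15.5
CL* = √(0.0224/0.0467) = 0.693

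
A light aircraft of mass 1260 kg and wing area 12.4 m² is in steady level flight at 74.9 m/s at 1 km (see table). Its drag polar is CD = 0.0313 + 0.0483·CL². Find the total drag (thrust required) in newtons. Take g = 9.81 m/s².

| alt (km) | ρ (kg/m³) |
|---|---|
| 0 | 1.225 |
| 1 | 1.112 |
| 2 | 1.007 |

D = 1400 N

At 1 km, from the table: ρ = 1.112 kg/m³.
Weight W = mg = 1260 × 9.81 = 12361 N; in level flight L = W.
Dynamic pressure q = 0.5 × 1.112 × 74.9² = 3119 Pa.
CL = W/(q·S) = 12361 / (3119 × 12.4) = 0.3196.
CD = 0.0313 + 0.0483 × 0.3196² = 0.03623.
D = q·S·CD = 3119 × 12.4 × 0.03623 = 1401 N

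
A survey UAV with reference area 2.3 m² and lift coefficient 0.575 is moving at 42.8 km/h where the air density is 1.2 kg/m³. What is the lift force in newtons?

L = 112 N

Convert speed: v = 42.8 km/h ÷ 3.6 = 11.89 m/s.
Dynamic pressure q = ½ρv² = ½ × 1.2 × 11.89² = 84.81 Pa.
L = q·S·CL = 84.81 × 2.3 × 0.575 = 112 N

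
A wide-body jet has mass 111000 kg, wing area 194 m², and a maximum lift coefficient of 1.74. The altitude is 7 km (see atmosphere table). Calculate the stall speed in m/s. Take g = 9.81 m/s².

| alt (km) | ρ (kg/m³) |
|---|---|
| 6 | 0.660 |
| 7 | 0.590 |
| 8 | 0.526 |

At 7 km, from the table: ρ = 0.590 kg/m³.
Weight W = mg = 111000 × 9.81 = 1.089×10^6 N.
From L = ½ρV²S·CL,max = W: V_stall = √(2W/(ρSCL,max)) = √(2·1.089×10^6/(0.59·194·1.74))
V_stall = √10940 = 105 m/s

V_stall = 105 m/s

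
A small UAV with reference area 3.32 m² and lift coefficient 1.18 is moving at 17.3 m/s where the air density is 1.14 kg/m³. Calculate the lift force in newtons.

L = 668 N

Dynamic pressure q = ½ρv² = ½ × 1.14 × 17.3² = 170.6 Pa.
L = q·S·CL = 170.6 × 3.32 × 1.18 = 668 N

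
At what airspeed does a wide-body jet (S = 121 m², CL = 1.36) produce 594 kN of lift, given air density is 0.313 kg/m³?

v = 152 m/s

L = ½ρv²S·CL ⇒ v = √(2L/(ρ·S·CL))
v = √(2 × 5.94×10^5 / (0.313 × 121 × 1.36)) = √23060 = 152 m/s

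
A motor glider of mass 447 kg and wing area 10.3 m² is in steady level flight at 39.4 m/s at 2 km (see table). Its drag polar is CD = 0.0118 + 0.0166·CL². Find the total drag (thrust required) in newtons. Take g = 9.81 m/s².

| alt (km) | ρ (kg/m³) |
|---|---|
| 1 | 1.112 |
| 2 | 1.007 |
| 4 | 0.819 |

At 2 km, from the table: ρ = 1.007 kg/m³.
In steady level flight, lift balances weight: W = mg = 447 × 9.81 = 4385.1 N.
Dynamic pressure q = 0.5 × 1.007 × 39.4² = 781.6 Pa.
CL = W/(q·S) = 4385.1 / (781.6 × 10.3) = 0.5447.
CD = 0.0118 + 0.0166 × 0.5447² = 0.01672.
D = q·S·CD = 781.6 × 10.3 × 0.01672 = 134.6 N

D = 135 N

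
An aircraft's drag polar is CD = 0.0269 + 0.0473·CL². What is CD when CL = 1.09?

CD = 0.0831

CD = 0.0269 + 0.0473 × 1.09² = 0.0269 + 0.0562 = 0.0831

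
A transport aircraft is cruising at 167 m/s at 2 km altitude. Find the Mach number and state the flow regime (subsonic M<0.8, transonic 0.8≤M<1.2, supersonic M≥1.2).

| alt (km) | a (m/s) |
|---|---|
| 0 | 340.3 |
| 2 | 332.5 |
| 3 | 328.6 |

M = 0.502 (subsonic)

At 2 km, from the table: a = 332.5 m/s.
M = v/a = 167 / 332.5 = 0.502
M = 0.502 → subsonic.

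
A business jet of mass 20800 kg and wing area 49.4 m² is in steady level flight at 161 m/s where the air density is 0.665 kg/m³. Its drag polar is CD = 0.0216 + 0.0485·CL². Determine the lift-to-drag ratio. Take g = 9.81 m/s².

L/D = 14.6

Level flight ⇒ L = W = m·g = 20800 × 9.81 = 2.0405×10^5 N.
Dynamic pressure q = 0.5 × 0.665 × 161² = 8619 Pa.
Required CL = L/(qS) = 2.0405×10^5/(8619·49.4) = 0.4792.
CD = 0.0216 + 0.0485 × 0.4792² = 0.03274.
L/D = CL/CD = 0.4792 / 0.03274 = 14.6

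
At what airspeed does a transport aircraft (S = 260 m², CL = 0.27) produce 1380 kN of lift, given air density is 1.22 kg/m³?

v = 180 m/s

L = ½ρv²S·CL ⇒ v = √(2L/(ρ·S·CL))
v = √(2 × 1.38×10^6 / (1.22 × 260 × 0.27)) = √32230 = 180 m/s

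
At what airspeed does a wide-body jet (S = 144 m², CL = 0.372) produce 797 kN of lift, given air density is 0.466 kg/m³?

v = 253 m/s

L = ½ρv²S·CL ⇒ v = √(2L/(ρ·S·CL))
v = √(2 × 7.97×10^5 / (0.466 × 144 × 0.372)) = √63860 = 253 m/s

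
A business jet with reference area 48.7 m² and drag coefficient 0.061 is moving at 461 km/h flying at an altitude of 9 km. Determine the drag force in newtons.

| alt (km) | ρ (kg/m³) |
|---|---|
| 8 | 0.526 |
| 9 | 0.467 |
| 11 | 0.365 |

At 9 km, from the table: ρ = 0.467 kg/m³.
Convert speed: v = 461 km/h ÷ 3.6 = 128.1 m/s.
Dynamic pressure q = ½ρv² = ½ × 0.467 × 128.1² = 3829 Pa.
D = q·S·CD = 3829 × 48.7 × 0.061 = 11400 N ≈ 11.4 kN

D = 11400 N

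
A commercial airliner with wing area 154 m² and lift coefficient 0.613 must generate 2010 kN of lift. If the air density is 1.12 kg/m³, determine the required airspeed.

L = ½ρv²S·CL ⇒ v = √(2L/(ρ·S·CL))
v = √(2 × 2.01×10^6 / (1.12 × 154 × 0.613)) = √38020 = 195 m/s

v = 195 m/s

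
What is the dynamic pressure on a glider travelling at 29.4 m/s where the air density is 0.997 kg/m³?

q = ½ρv² = ½ × 0.997 × 29.4² = 431 Pa

q = 431 Pa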